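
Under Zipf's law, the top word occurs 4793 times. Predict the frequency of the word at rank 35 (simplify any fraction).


Zipf's law: freq(rank) = f1 / rank
f1 = 4793, rank = 35
freq = 4793 / 35
GCD(4793, 35) = 1
Simplified: 4793/35

4793/35


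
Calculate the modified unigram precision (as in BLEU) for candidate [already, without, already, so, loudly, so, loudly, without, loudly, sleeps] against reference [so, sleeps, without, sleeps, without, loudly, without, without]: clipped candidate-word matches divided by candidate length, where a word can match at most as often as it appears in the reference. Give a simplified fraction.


Reference word counts: {'loudly': 1, 'sleeps': 2, 'so': 1, 'without': 4}
Checking each candidate word (with clipping):
  'already' -> not in reference -> no match (matches: 0)
  'without' -> in reference (ref count 4, used 1/4) -> match (matches: 1)
  'already' -> not in reference -> no match (matches: 1)
  'so' -> in reference (ref count 1, used 1/1) -> match (matches: 2)
  'loudly' -> in reference (ref count 1, used 1/1) -> match (matches: 3)
  'so' -> ref count 1 already used up (1/1) -> clipped, no match (matches: 3)
  'loudly' -> ref count 1 already used up (1/1) -> clipped, no match (matches: 3)
  'without' -> in reference (ref count 4, used 2/4) -> match (matches: 4)
  'loudly' -> ref count 1 already used up (1/1) -> clipped, no match (matches: 4)
  'sleeps' -> in reference (ref count 2, used 1/2) -> match (matches: 5)
Clipped matches: 5, Candidate length: 10
Precision = 5/10 = 1/2

1/2


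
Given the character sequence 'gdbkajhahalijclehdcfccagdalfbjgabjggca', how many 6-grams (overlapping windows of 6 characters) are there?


String 'gdbkajhahalijclehdcfccagdalfbjgabjggca' has length L = 38.
Number of overlapping n-grams = L - n + 1
Substituting: 38 - 6 + 1 = 33

33


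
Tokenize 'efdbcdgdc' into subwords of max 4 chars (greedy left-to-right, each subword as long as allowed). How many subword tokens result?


'efdbcdgdc' has 9 characters.
Chunking with max size 4:
  Chunk 1: 'efdb' (positions 0-3)
  Chunk 2: 'cdgd' (positions 4-7)
  Chunk 3: 'c' (positions 8-8)
Total chunks: ceil(9 / 4) = 3

3


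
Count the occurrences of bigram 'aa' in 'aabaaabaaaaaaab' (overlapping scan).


Scanning 'aabaaabaaaaaaab' for bigram 'aa':
  Position 0: 'aa' -> MATCH
  Position 1: 'ab' -> no
  Position 2: 'ba' -> no
  Position 3: 'aa' -> MATCH
  Position 4: 'aa' -> MATCH
  Position 5: 'ab' -> no
  Position 6: 'ba' -> no
  Position 7: 'aa' -> MATCH
  Position 8: 'aa' -> MATCH
  Position 9: 'aa' -> MATCH
  Position 10: 'aa' -> MATCH
  Position 11: 'aa' -> MATCH
  Position 12: 'aa' -> MATCH
  Position 13: 'ab' -> no
Total matches: 9

9


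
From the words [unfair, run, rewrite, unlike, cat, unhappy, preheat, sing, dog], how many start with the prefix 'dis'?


Checking each word for prefix 'dis':
  'unfair' -> no (count: 0)
  'run' -> no (count: 0)
  'rewrite' -> no (count: 0)
  'unlike' -> no (count: 0)
  'cat' -> no (count: 0)
  'unhappy' -> no (count: 0)
  'preheat' -> no (count: 0)
  'sing' -> no (count: 0)
  'dog' -> no (count: 0)
Total with prefix 'dis': 0

0


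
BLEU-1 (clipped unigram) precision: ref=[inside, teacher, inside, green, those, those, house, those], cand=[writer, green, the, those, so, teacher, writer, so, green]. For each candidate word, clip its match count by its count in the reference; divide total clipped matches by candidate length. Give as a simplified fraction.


Reference word counts: {'green': 1, 'house': 1, 'inside': 2, 'teacher': 1, 'those': 3}
Checking each candidate word (with clipping):
  'writer' -> not in reference -> no match (matches: 0)
  'green' -> in reference (ref count 1, used 1/1) -> match (matches: 1)
  'the' -> not in reference -> no match (matches: 1)
  'those' -> in reference (ref count 3, used 1/3) -> match (matches: 2)
  'so' -> not in reference -> no match (matches: 2)
  'teacher' -> in reference (ref count 1, used 1/1) -> match (matches: 3)
  'writer' -> not in reference -> no match (matches: 3)
  'so' -> not in reference -> no match (matches: 3)
  'green' -> ref count 1 already used up (1/1) -> clipped, no match (matches: 3)
Clipped matches: 3, Candidate length: 9
Precision = 3/9 = 1/3

1/3


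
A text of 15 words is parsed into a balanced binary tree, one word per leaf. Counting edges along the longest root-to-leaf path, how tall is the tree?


In a balanced binary tree with n leaves the deepest leaf is ceil(log2(n)) edges below the root.
log2(15) = 3.9069
ceil(3.9069) = 4
height (edges) = 4

4


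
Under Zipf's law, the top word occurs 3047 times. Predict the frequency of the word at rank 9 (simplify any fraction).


Zipf's law: freq(rank) = f1 / rank
f1 = 3047, rank = 9
freq = 3047 / 9
GCD(3047, 9) = 1
Simplified: 3047/9

3047/9


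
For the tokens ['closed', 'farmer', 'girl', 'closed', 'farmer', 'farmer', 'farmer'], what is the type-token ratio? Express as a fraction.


Tokens: 7
Unique types: ('closed', 'farmer', 'girl') = 3
TTR = 3/7
Already in lowest terms.

3/7


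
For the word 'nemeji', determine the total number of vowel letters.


Scanning each character of 'nemeji':
  Position 1: 'n' -> consonant (running count: 0)
  Position 2: 'e' -> vowel (running count: 1)
  Position 3: 'm' -> consonant (running count: 1)
  Position 4: 'e' -> vowel (running count: 2)
  Position 5: 'j' -> consonant (running count: 2)
  Position 6: 'i' -> vowel (running count: 3)
Total vowels: 3

3


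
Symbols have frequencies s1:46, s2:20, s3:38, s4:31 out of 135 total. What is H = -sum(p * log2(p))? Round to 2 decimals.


Computing entropy H = -sum(p_i * log2(p_i)):
  s1: p = 46/135 = 0.3407, -p*log2(p) = 0.5293
  s2: p = 20/135 = 0.1481, -p*log2(p) = 0.4081
  s3: p = 38/135 = 0.2815, -p*log2(p) = 0.5148
  s4: p = 31/135 = 0.2296, -p*log2(p) = 0.4874
H = sum of terms = 1.9396
Rounded to 2 decimals: 1.94

1.94


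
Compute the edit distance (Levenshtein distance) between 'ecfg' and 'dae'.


Building DP table for s1='ecfg' (len 4) and s2='dae' (len 3):
       d  a  e
    0  1  2  3
  e 1  1  2  2
  c 2  2  2  3
  f 3  3  3  3
  g 4  4  4  4
Edit distance = dp[4][3] = 4

4


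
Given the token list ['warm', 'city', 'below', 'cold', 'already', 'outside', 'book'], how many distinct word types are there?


Listing all tokens and tracking unique types:
  Token 1: 'warm' -> NEW (unique so far: 1)
  Token 2: 'city' -> NEW (unique so far: 2)
  Token 3: 'below' -> NEW (unique so far: 3)
  Token 4: 'cold' -> NEW (unique so far: 4)
  Token 5: 'already' -> NEW (unique so far: 5)
  Token 6: 'outside' -> NEW (unique so far: 6)
  Token 7: 'book' -> NEW (unique so far: 7)
Unique types: ('already', 'below', 'book', 'city', 'cold', 'outside', 'warm')
Vocabulary size: 7

7


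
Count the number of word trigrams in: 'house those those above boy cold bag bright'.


Word trigrams from [8] words:
  Trigram 1: (house those those)
  Trigram 2: (those those above)
  Trigram 3: (those above boy)
  Trigram 4: (above boy cold)
  Trigram 5: (boy cold bag)
  Trigram 6: (cold bag bright)
Total word trigrams: 8 - 2 = 6

6


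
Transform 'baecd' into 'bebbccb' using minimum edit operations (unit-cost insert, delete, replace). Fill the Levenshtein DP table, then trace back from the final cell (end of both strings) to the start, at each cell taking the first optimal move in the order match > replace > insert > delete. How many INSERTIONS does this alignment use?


Edit distance = 5. Backtracking from cell (5, 7) with preference match > replace > insert > delete,
then listing the resulting alignment 'baecd' -> 'bebbccb' left to right:
  Step 1: insert 'b' [insertion #1]
  Step 2: insert 'e' [insertion #2]
  Step 3: keep 'b'
  Step 4: replace a->b
  Step 5: replace e->c
  Step 6: keep 'c'
  Step 7: replace d->b
Total insertions: 2

2


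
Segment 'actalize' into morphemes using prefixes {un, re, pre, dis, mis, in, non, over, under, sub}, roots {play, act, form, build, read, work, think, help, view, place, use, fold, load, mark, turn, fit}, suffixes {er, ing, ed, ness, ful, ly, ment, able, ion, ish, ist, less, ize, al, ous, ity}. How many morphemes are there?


Segmenting 'actalize' against the inventory:
  'act' -> root (morpheme 1)
  'al' -> suffix (morpheme 2)
  'ize' -> suffix (morpheme 3)
Total morphemes: 3

3


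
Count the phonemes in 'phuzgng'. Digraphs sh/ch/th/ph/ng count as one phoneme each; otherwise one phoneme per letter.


Parsing 'phuzgng' greedily, digraphs first:
  'ph' -> digraph (1 consonant phoneme) (phonemes so far: 1)
  'u' -> vowel phoneme (phonemes so far: 2)
  'z' -> consonant phoneme (phonemes so far: 3)
  'g' -> consonant phoneme (phonemes so far: 4)
  'ng' -> digraph (1 consonant phoneme) (phonemes so far: 5)
Total phonemes: 5

5


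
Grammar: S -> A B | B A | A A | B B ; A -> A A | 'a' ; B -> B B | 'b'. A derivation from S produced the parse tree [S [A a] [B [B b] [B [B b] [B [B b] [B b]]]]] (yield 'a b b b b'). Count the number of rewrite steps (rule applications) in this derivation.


Every bracketed nonterminal node [X ...] in the tree is produced by exactly one rule application.
Reading the tree off as a leftmost derivation:
  Step 1: S  =>  A B   (applied S -> A B)
  Step 2: A B  =>  a B   (applied A -> a)
  Step 3: a B  =>  a B B   (applied B -> B B)
  Step 4: a B B  =>  a b B   (applied B -> b)
  Step 5: a b B  =>  a b B B   (applied B -> B B)
  Step 6: a b B B  =>  a b b B   (applied B -> b)
  Step 7: a b b B  =>  a b b B B   (applied B -> B B)
  Step 8: a b b B B  =>  a b b b B   (applied B -> b)
  Step 9: a b b b B  =>  a b b b b   (applied B -> b)
Final yield: a b b b b
Total rewrite steps: 9

9


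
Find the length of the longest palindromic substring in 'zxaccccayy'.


Scanning 'zxaccccayy' for palindromic substrings.
Substring at positions 2-7: 'acccca'.
Check: reverse('acccca') = 'acccca' -> palindrome confirmed.
Neighbouring characters ('x' / 'y') break symmetry, so it cannot extend further.
No longer palindromic substring exists; longest length = 6

6


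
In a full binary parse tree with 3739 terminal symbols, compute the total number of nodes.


Leaf nodes (terminals): 3739
Internal nodes = n - 1 = 3739 - 1 = 3738
Total = leaves + internal = 3739 + 3738 = 7477

7477


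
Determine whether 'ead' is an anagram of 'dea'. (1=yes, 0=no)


Sort characters of 'ead': 'ade'
Sort characters of 'dea': 'ade'
Sorted forms match -> they ARE anagrams
Result: 1

1


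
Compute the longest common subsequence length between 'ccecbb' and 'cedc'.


DP table for LCS of 'ccecbb' and 'cedc':
       c  e  d  c
    0  0  0  0  0
  c 0  1  1  1  1
  c 0  1  1  1  2
  e 0  1  2  2  2
  c 0  1  2  2  3
  b 0  1  2  2  3
  b 0  1  2  2  3
LCS: 'cec'
LCS length = 3

3


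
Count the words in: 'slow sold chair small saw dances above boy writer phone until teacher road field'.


Counting words by splitting on spaces:
  Word 1: 'slow'
  Word 2: 'sold'
  Word 3: 'chair'
  Word 4: 'small'
  Word 5: 'saw'
  Word 6: 'dances'
  Word 7: 'above'
  Word 8: 'boy'
  Word 9: 'writer'
  Word 10: 'phone'
  Word 11: 'until'
  Word 12: 'teacher'
  Word 13: 'road'
  Word 14: 'field'
Total words: 14

14


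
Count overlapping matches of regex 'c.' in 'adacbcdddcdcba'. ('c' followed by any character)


Pattern: c. means 'c' followed by any character.
Scanning 'adacbcdddcdcba' position-by-position:
  Pos 0: window 'ad' -> no
  Pos 1: window 'da' -> no
  Pos 2: window 'ac' -> no
  Pos 3: window 'cb' -> MATCH
  Pos 4: window 'bc' -> no
  Pos 5: window 'cd' -> MATCH
  Pos 6: window 'dd' -> no
  Pos 7: window 'dd' -> no
  Pos 8: window 'dc' -> no
  Pos 9: window 'cd' -> MATCH
  Pos 10: window 'dc' -> no
  Pos 11: window 'cb' -> MATCH
  Pos 12: window 'ba' -> no
  Pos 13: window 'a' -> no
Total matches: 4

4


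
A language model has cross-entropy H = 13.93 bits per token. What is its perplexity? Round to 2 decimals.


Perplexity formula: PP = 2^H
H = 13.93
PP = 2^13.93
Decompose: 2^13.93 = 2^13 * 2^0.93
2^13 = 8192, 2^0.93 ~ 1.9052760
PP ~ 8192 * 1.9052760 = 15608.0209920
Rounded to 2 decimals: 15608.02

15608.02


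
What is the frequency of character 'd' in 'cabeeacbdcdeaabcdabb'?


Scanning 'cabeeacbdcdeaabcdabb' for 'd':
  Position 8: 'd' -> MATCH (count: 1)
  Position 10: 'd' -> MATCH (count: 2)
  Position 16: 'd' -> MATCH (count: 3)
Total occurrences of 'd': 3

3


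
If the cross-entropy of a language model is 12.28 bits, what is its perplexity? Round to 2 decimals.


Perplexity formula: PP = 2^H
H = 12.28
PP = 2^12.28
Decompose: 2^12.28 = 2^12 * 2^0.28
2^12 = 4096, 2^0.28 ~ 1.2141949
PP ~ 4096 * 1.2141949 = 4973.3423104
Rounded to 2 decimals: 4973.34

4973.34


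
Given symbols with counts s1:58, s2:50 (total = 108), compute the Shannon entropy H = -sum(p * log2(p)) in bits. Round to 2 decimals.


Computing entropy H = -sum(p_i * log2(p_i)):
  s1: p = 58/108 = 0.5370, -p*log2(p) = 0.4817
  s2: p = 50/108 = 0.4630, -p*log2(p) = 0.5144
H = sum of terms = 0.9961
Rounded to 2 decimals: 1.00

1.00


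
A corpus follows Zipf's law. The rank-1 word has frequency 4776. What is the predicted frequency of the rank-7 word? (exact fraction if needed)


Zipf's law: freq(rank) = f1 / rank
f1 = 4776, rank = 7
freq = 4776 / 7
GCD(4776, 7) = 1
Simplified: 4776/7

4776/7


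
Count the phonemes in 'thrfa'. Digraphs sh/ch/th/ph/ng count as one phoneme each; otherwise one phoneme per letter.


Parsing 'thrfa' greedily, digraphs first:
  'th' -> digraph (1 consonant phoneme) (phonemes so far: 1)
  'r' -> consonant phoneme (phonemes so far: 2)
  'f' -> consonant phoneme (phonemes so far: 3)
  'a' -> vowel phoneme (phonemes so far: 4)
Total phonemes: 4

4


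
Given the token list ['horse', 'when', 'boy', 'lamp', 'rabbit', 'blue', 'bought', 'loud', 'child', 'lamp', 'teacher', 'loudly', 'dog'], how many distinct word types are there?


Listing all tokens and tracking unique types:
  Token 1: 'horse' -> NEW (unique so far: 1)
  Token 2: 'when' -> NEW (unique so far: 2)
  Token 3: 'boy' -> NEW (unique so far: 3)
  Token 4: 'lamp' -> NEW (unique so far: 4)
  Token 5: 'rabbit' -> NEW (unique so far: 5)
  Token 6: 'blue' -> NEW (unique so far: 6)
  Token 7: 'bought' -> NEW (unique so far: 7)
  Token 8: 'loud' -> NEW (unique so far: 8)
  Token 9: 'child' -> NEW (unique so far: 9)
  Token 10: 'lamp' -> duplicate (unique so far: 9)
  Token 11: 'teacher' -> NEW (unique so far: 10)
  Token 12: 'loudly' -> NEW (unique so far: 11)
  Token 13: 'dog' -> NEW (unique so far: 12)
Unique types: ('blue', 'bought', 'boy', 'child', 'dog', 'horse', 'lamp', 'loud', 'loudly', 'rabbit', 'teacher', 'when')
Vocabulary size: 12

12


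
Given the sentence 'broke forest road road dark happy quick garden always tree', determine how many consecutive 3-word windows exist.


Word trigrams from [10] words:
  Trigram 1: (broke forest road)
  Trigram 2: (forest road road)
  Trigram 3: (road road dark)
  Trigram 4: (road dark happy)
  Trigram 5: (dark happy quick)
  Trigram 6: (happy quick garden)
  Trigram 7: (quick garden always)
  Trigram 8: (garden always tree)
Total word trigrams: 10 - 2 = 8

8


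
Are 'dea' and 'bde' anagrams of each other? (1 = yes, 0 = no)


Sort characters of 'dea': 'ade'
Sort characters of 'bde': 'bde'
Sorted forms differ -> they are NOT anagrams
Result: 0

0


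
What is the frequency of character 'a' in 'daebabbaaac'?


Scanning 'daebabbaaac' for 'a':
  Position 1: 'a' -> MATCH (count: 1)
  Position 4: 'a' -> MATCH (count: 2)
  Position 7: 'a' -> MATCH (count: 3)
  Position 8: 'a' -> MATCH (count: 4)
  Position 9: 'a' -> MATCH (count: 5)
Total occurrences of 'a': 5

5


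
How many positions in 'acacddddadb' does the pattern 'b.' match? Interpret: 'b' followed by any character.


Pattern: b. means 'b' followed by any character.
Scanning 'acacddddadb' position-by-position:
  Pos 0: window 'ac' -> no
  Pos 1: window 'ca' -> no
  Pos 2: window 'ac' -> no
  Pos 3: window 'cd' -> no
  Pos 4: window 'dd' -> no
  Pos 5: window 'dd' -> no
  Pos 6: window 'dd' -> no
  Pos 7: window 'da' -> no
  Pos 8: window 'ad' -> no
  Pos 9: window 'db' -> no
  Pos 10: window 'b' -> no
Total matches: 0

0


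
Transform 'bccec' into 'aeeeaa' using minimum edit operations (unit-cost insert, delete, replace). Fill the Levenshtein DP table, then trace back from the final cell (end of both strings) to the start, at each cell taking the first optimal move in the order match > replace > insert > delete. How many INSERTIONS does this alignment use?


Edit distance = 5. Backtracking from cell (5, 6) with preference match > replace > insert > delete,
then listing the resulting alignment 'bccec' -> 'aeeeaa' left to right:
  Step 1: replace b->a
  Step 2: replace c->e
  Step 3: replace c->e
  Step 4: keep 'e'
  Step 5: insert 'a' [insertion #1]
  Step 6: replace c->a
Total insertions: 1

1


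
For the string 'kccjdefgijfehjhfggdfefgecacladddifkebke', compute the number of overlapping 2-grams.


String 'kccjdefgijfehjhfggdfefgecacladddifkebke' has length L = 39.
Number of overlapping n-grams = L - n + 1
Substituting: 39 - 2 + 1 = 38

38


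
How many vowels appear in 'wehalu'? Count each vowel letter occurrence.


Scanning each character of 'wehalu':
  Position 1: 'w' -> consonant (running count: 0)
  Position 2: 'e' -> vowel (running count: 1)
  Position 3: 'h' -> consonant (running count: 1)
  Position 4: 'a' -> vowel (running count: 2)
  Position 5: 'l' -> consonant (running count: 2)
  Position 6: 'u' -> vowel (running count: 3)
Total vowels: 3

3


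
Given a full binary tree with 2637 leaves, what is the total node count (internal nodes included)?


Leaf nodes (terminals): 2637
Internal nodes = n - 1 = 2637 - 1 = 2636
Total = leaves + internal = 2637 + 2636 = 5273

5273


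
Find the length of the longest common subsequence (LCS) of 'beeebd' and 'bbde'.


DP table for LCS of 'beeebd' and 'bbde':
       b  b  d  e
    0  0  0  0  0
  b 0  1  1  1  1
  e 0  1  1  1  2
  e 0  1  1  1  2
  e 0  1  1  1  2
  b 0  1  2  2  2
  d 0  1  2  3  3
LCS: 'bbd'
LCS length = 3

3


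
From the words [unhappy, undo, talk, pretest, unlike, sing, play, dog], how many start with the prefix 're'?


Checking each word for prefix 're':
  'unhappy' -> no (count: 0)
  'undo' -> no (count: 0)
  'talk' -> no (count: 0)
  'pretest' -> no (count: 0)
  'unlike' -> no (count: 0)
  'sing' -> no (count: 0)
  'play' -> no (count: 0)
  'dog' -> no (count: 0)
Total with prefix 're': 0

0


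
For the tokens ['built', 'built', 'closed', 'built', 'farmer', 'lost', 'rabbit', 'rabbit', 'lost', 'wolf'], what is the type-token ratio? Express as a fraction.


Tokens: 10
Unique types: ('built', 'closed', 'farmer', 'lost', 'rabbit', 'wolf') = 6
TTR = 6/10
Simplify: divide both by 2 -> 3/5
TTR = 3/5

3/5


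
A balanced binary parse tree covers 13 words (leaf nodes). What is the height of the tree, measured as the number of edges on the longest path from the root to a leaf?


In a balanced binary tree with n leaves the deepest leaf is ceil(log2(n)) edges below the root.
log2(13) = 3.7004
ceil(3.7004) = 4
height (edges) = 4

4


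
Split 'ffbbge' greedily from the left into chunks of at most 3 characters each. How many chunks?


'ffbbge' has 6 characters.
Chunking with max size 3:
  Chunk 1: 'ffb' (positions 0-2)
  Chunk 2: 'bge' (positions 3-5)
Total chunks: ceil(6 / 3) = 2

2


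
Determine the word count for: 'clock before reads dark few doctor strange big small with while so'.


Counting words by splitting on spaces:
  Word 1: 'clock'
  Word 2: 'before'
  Word 3: 'reads'
  Word 4: 'dark'
  Word 5: 'few'
  Word 6: 'doctor'
  Word 7: 'strange'
  Word 8: 'big'
  Word 9: 'small'
  Word 10: 'with'
  Word 11: 'while'
  Word 12: 'so'
Total words: 12

12


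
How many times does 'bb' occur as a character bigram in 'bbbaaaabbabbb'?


Scanning 'bbbaaaabbabbb' for bigram 'bb':
  Position 0: 'bb' -> MATCH
  Position 1: 'bb' -> MATCH
  Position 2: 'ba' -> no
  Position 3: 'aa' -> no
  Position 4: 'aa' -> no
  Position 5: 'aa' -> no
  Position 6: 'ab' -> no
  Position 7: 'bb' -> MATCH
  Position 8: 'ba' -> no
  Position 9: 'ab' -> no
  Position 10: 'bb' -> MATCH
  Position 11: 'bb' -> MATCH
Total matches: 5

5


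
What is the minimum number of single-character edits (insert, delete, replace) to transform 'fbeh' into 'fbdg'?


Building DP table for s1='fbeh' (len 4) and s2='fbdg' (len 4):
       f  b  d  g
    0  1  2  3  4
  f 1  0  1  2  3
  b 2  1  0  1  2
  e 3  2  1  1  2
  h 4  3  2  2  2
Edit distance = dp[4][4] = 2

2


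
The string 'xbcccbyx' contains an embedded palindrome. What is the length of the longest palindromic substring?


Scanning 'xbcccbyx' for palindromic substrings.
Substring at positions 1-5: 'bcccb'.
Check: reverse('bcccb') = 'bcccb' -> palindrome confirmed.
Neighbouring characters ('x' / 'y') break symmetry, so it cannot extend further.
No longer palindromic substring exists; longest length = 5

5


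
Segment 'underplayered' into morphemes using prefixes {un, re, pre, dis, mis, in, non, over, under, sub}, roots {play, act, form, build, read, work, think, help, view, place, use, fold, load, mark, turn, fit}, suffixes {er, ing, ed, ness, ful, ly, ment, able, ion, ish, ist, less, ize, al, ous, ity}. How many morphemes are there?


Segmenting 'underplayered' against the inventory:
  'under' -> prefix (morpheme 1)
  'play' -> root (morpheme 2)
  'er' -> suffix (morpheme 3)
  'ed' -> suffix (morpheme 4)
Total morphemes: 4

4


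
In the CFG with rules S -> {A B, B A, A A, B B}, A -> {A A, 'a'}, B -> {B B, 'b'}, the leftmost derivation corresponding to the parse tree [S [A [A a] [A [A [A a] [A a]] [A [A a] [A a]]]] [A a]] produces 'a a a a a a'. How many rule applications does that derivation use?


Every bracketed nonterminal node [X ...] in the tree is produced by exactly one rule application.
Reading the tree off as a leftmost derivation:
  Step 1: S  =>  A A   (applied S -> A A)
  Step 2: A A  =>  A A A   (applied A -> A A)
  Step 3: A A A  =>  a A A   (applied A -> a)
  Step 4: a A A  =>  a A A A   (applied A -> A A)
  Step 5: a A A A  =>  a A A A A   (applied A -> A A)
  Step 6: a A A A A  =>  a a A A A   (applied A -> a)
  Step 7: a a A A A  =>  a a a A A   (applied A -> a)
  Step 8: a a a A A  =>  a a a A A A   (applied A -> A A)
  Step 9: a a a A A A  =>  a a a a A A   (applied A -> a)
  Step 10: a a a a A A  =>  a a a a a A   (applied A -> a)
  Step 11: a a a a a A  =>  a a a a a a   (applied A -> a)
Final yield: a a a a a a
Total rewrite steps: 11

11


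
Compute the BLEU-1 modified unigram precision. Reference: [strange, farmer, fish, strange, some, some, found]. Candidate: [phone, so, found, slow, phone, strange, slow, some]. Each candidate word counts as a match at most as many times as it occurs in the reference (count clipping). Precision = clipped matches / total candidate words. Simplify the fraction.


Reference word counts: {'farmer': 1, 'fish': 1, 'found': 1, 'some': 2, 'strange': 2}
Checking each candidate word (with clipping):
  'phone' -> not in reference -> no match (matches: 0)
  'so' -> not in reference -> no match (matches: 0)
  'found' -> in reference (ref count 1, used 1/1) -> match (matches: 1)
  'slow' -> not in reference -> no match (matches: 1)
  'phone' -> not in reference -> no match (matches: 1)
  'strange' -> in reference (ref count 2, used 1/2) -> match (matches: 2)
  'slow' -> not in reference -> no match (matches: 2)
  'some' -> in reference (ref count 2, used 1/2) -> match (matches: 3)
Clipped matches: 3, Candidate length: 8
Precision = 3/8

3/8


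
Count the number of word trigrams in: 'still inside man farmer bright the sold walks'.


Word trigrams from [8] words:
  Trigram 1: (still inside man)
  Trigram 2: (inside man farmer)
  Trigram 3: (man farmer bright)
  Trigram 4: (farmer bright the)
  Trigram 5: (bright the sold)
  Trigram 6: (the sold walks)
Total word trigrams: 8 - 2 = 6

6


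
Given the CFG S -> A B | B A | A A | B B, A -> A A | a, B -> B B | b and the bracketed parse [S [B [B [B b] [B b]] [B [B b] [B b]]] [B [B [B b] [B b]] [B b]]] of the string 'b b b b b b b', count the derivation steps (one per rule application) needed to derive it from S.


Every bracketed nonterminal node [X ...] in the tree is produced by exactly one rule application.
Reading the tree off as a leftmost derivation:
  Step 1: S  =>  B B   (applied S -> B B)
  Step 2: B B  =>  B B B   (applied B -> B B)
  Step 3: B B B  =>  B B B B   (applied B -> B B)
  Step 4: B B B B  =>  b B B B   (applied B -> b)
  Step 5: b B B B  =>  b b B B   (applied B -> b)
  Step 6: b b B B  =>  b b B B B   (applied B -> B B)
  Step 7: b b B B B  =>  b b b B B   (applied B -> b)
  Step 8: b b b B B  =>  b b b b B   (applied B -> b)
  Step 9: b b b b B  =>  b b b b B B   (applied B -> B B)
  Step 10: b b b b B B  =>  b b b b B B B   (applied B -> B B)
  Step 11: b b b b B B B  =>  b b b b b B B   (applied B -> b)
  Step 12: b b b b b B B  =>  b b b b b b B   (applied B -> b)
  Step 13: b b b b b b B  =>  b b b b b b b   (applied B -> b)
Final yield: b b b b b b b
Total rewrite steps: 13

13


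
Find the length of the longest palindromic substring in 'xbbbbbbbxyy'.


Scanning 'xbbbbbbbxyy' for palindromic substrings.
Substring at positions 0-8: 'xbbbbbbbx'.
Check: reverse('xbbbbbbbx') = 'xbbbbbbbx' -> palindrome confirmed.
Neighbouring characters ('-' / 'y') break symmetry, so it cannot extend further.
No longer palindromic substring exists; longest length = 9

9


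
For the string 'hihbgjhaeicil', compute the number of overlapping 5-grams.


String 'hihbgjhaeicil' has length L = 13.
Number of overlapping n-grams = L - n + 1
Substituting: 13 - 5 + 1 = 9

9


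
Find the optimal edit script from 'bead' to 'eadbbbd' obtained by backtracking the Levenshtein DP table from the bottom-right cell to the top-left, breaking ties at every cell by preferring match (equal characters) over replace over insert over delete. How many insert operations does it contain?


Edit distance = 5. Backtracking from cell (4, 7) with preference match > replace > insert > delete,
then listing the resulting alignment 'bead' -> 'eadbbbd' left to right:
  Step 1: insert 'e' [insertion #1]
  Step 2: insert 'a' [insertion #2]
  Step 3: insert 'd' [insertion #3]
  Step 4: keep 'b'
  Step 5: replace e->b
  Step 6: replace a->b
  Step 7: keep 'd'
Total insertions: 3

3


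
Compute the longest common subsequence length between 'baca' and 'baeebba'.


DP table for LCS of 'baca' and 'baeebba':
       b  a  e  e  b  b  a
    0  0  0  0  0  0  0  0
  b 0  1  1  1  1  1  1  1
  a 0  1  2  2  2  2  2  2
  c 0  1  2  2  2  2  2  2
  a 0  1  2  2  2  2  2  3
LCS: 'baa'
LCS length = 3

3


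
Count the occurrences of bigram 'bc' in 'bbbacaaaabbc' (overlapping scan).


Scanning 'bbbacaaaabbc' for bigram 'bc':
  Position 0: 'bb' -> no
  Position 1: 'bb' -> no
  Position 2: 'ba' -> no
  Position 3: 'ac' -> no
  Position 4: 'ca' -> no
  Position 5: 'aa' -> no
  Position 6: 'aa' -> no
  Position 7: 'aa' -> no
  Position 8: 'ab' -> no
  Position 9: 'bb' -> no
  Position 10: 'bc' -> MATCH
Total matches: 1

1


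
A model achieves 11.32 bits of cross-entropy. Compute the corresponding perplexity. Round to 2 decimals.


Perplexity formula: PP = 2^H
H = 11.32
PP = 2^11.32
Decompose: 2^11.32 = 2^11 * 2^0.32
2^11 = 2048, 2^0.32 ~ 1.2483305
PP ~ 2048 * 1.2483305 = 2556.5808640
Rounded to 2 decimals: 2556.58

2556.58


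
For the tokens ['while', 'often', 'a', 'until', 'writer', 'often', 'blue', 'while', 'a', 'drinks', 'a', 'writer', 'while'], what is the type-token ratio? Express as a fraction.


Tokens: 13
Unique types: ('a', 'blue', 'drinks', 'often', 'until', 'while', 'writer') = 7
TTR = 7/13
Already in lowest terms.

7/13


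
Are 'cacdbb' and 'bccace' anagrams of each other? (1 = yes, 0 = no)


Sort characters of 'cacdbb': 'abbccd'
Sort characters of 'bccace': 'abccce'
Sorted forms differ -> they are NOT anagrams
Result: 0

0


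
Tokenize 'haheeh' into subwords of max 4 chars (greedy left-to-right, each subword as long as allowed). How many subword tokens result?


'haheeh' has 6 characters.
Chunking with max size 4:
  Chunk 1: 'hahe' (positions 0-3)
  Chunk 2: 'eh' (positions 4-5)
Total chunks: ceil(6 / 4) = 2

2


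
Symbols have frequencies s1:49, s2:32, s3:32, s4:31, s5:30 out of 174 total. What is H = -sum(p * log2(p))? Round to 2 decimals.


Computing entropy H = -sum(p_i * log2(p_i)):
  s1: p = 49/174 = 0.2816, -p*log2(p) = 0.5148
  s2: p = 32/174 = 0.1839, -p*log2(p) = 0.4493
  s3: p = 32/174 = 0.1839, -p*log2(p) = 0.4493
  s4: p = 31/174 = 0.1782, -p*log2(p) = 0.4434
  s5: p = 30/174 = 0.1724, -p*log2(p) = 0.4373
H = sum of terms = 2.2941
Rounded to 2 decimals: 2.29

2.29


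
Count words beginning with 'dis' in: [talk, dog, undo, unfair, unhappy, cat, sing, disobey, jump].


Checking each word for prefix 'dis':
  'talk' -> no (count: 0)
  'dog' -> no (count: 0)
  'undo' -> no (count: 0)
  'unfair' -> no (count: 0)
  'unhappy' -> no (count: 0)
  'cat' -> no (count: 0)
  'sing' -> no (count: 0)
  'disobey' -> YES, starts with 'dis' (count: 1)
  'jump' -> no (count: 1)
Total with prefix 'dis': 1

1


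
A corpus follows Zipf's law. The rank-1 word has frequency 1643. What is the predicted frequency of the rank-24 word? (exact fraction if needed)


Zipf's law: freq(rank) = f1 / rank
f1 = 1643, rank = 24
freq = 1643 / 24
GCD(1643, 24) = 1
Simplified: 1643/24

1643/24


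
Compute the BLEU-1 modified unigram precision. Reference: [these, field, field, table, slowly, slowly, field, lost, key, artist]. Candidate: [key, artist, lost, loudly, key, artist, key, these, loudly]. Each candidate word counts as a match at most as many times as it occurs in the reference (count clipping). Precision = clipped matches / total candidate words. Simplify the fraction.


Reference word counts: {'artist': 1, 'field': 3, 'key': 1, 'lost': 1, 'slowly': 2, 'table': 1, 'these': 1}
Checking each candidate word (with clipping):
  'key' -> in reference (ref count 1, used 1/1) -> match (matches: 1)
  'artist' -> in reference (ref count 1, used 1/1) -> match (matches: 2)
  'lost' -> in reference (ref count 1, used 1/1) -> match (matches: 3)
  'loudly' -> not in reference -> no match (matches: 3)
  'key' -> ref count 1 already used up (1/1) -> clipped, no match (matches: 3)
  'artist' -> ref count 1 already used up (1/1) -> clipped, no match (matches: 3)
  'key' -> ref count 1 already used up (1/1) -> clipped, no match (matches: 3)
  'these' -> in reference (ref count 1, used 1/1) -> match (matches: 4)
  'loudly' -> not in reference -> no match (matches: 4)
Clipped matches: 4, Candidate length: 9
Precision = 4/9

4/9


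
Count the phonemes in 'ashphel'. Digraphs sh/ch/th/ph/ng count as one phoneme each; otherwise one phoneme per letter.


Parsing 'ashphel' greedily, digraphs first:
  'a' -> vowel phoneme (phonemes so far: 1)
  'sh' -> digraph (1 consonant phoneme) (phonemes so far: 2)
  'ph' -> digraph (1 consonant phoneme) (phonemes so far: 3)
  'e' -> vowel phoneme (phonemes so far: 4)
  'l' -> consonant phoneme (phonemes so far: 5)
Total phonemes: 5

5


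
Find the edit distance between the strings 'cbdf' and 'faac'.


Building DP table for s1='cbdf' (len 4) and s2='faac' (len 4):
       f  a  a  c
    0  1  2  3  4
  c 1  1  2  3  3
  b 2  2  2  3  4
  d 3  3  3  3  4
  f 4  3  4  4  4
Edit distance = dp[4][4] = 4

4


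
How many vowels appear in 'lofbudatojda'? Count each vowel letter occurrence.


Scanning each character of 'lofbudatojda':
  Position 1: 'l' -> consonant (running count: 0)
  Position 2: 'o' -> vowel (running count: 1)
  Position 3: 'f' -> consonant (running count: 1)
  Position 4: 'b' -> consonant (running count: 1)
  Position 5: 'u' -> vowel (running count: 2)
  Position 6: 'd' -> consonant (running count: 2)
  Position 7: 'a' -> vowel (running count: 3)
  Position 8: 't' -> consonant (running count: 3)
  Position 9: 'o' -> vowel (running count: 4)
  Position 10: 'j' -> consonant (running count: 4)
  Position 11: 'd' -> consonant (running count: 4)
  Position 12: 'a' -> vowel (running count: 5)
Total vowels: 5

5


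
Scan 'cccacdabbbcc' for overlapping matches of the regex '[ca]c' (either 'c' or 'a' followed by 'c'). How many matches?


Pattern: [ca]c means either 'c' or 'a' followed by 'c'.
Scanning 'cccacdabbbcc' position-by-position:
  Pos 0: window 'cc' -> MATCH
  Pos 1: window 'cc' -> MATCH
  Pos 2: window 'ca' -> no
  Pos 3: window 'ac' -> MATCH
  Pos 4: window 'cd' -> no
  Pos 5: window 'da' -> no
  Pos 6: window 'ab' -> no
  Pos 7: window 'bb' -> no
  Pos 8: window 'bb' -> no
  Pos 9: window 'bc' -> no
  Pos 10: window 'cc' -> MATCH
  Pos 11: window 'c' -> no
Total matches: 4

4


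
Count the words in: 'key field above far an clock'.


Counting words by splitting on spaces:
  Word 1: 'key'
  Word 2: 'field'
  Word 3: 'above'
  Word 4: 'far'
  Word 5: 'an'
  Word 6: 'clock'
Total words: 6

6


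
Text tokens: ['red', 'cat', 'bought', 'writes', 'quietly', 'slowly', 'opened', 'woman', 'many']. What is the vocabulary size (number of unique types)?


Listing all tokens and tracking unique types:
  Token 1: 'red' -> NEW (unique so far: 1)
  Token 2: 'cat' -> NEW (unique so far: 2)
  Token 3: 'bought' -> NEW (unique so far: 3)
  Token 4: 'writes' -> NEW (unique so far: 4)
  Token 5: 'quietly' -> NEW (unique so far: 5)
  Token 6: 'slowly' -> NEW (unique so far: 6)
  Token 7: 'opened' -> NEW (unique so far: 7)
  Token 8: 'woman' -> NEW (unique so far: 8)
  Token 9: 'many' -> NEW (unique so far: 9)
Unique types: ('bought', 'cat', 'many', 'opened', 'quietly', 'red', 'slowly', 'woman', 'writes')
Vocabulary size: 9

9


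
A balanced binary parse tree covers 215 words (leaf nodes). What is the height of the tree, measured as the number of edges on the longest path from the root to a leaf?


In a balanced binary tree with n leaves the deepest leaf is ceil(log2(n)) edges below the root.
log2(215) = 7.7482
ceil(7.7482) = 8
height (edges) = 8

8


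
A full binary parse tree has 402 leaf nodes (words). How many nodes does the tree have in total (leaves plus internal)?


Leaf nodes (terminals): 402
Internal nodes = n - 1 = 402 - 1 = 401
Total = leaves + internal = 402 + 401 = 803

803


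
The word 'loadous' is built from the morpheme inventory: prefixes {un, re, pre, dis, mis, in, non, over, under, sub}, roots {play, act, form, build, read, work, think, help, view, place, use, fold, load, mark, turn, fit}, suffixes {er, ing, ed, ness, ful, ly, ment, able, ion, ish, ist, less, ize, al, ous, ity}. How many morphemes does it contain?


Segmenting 'loadous' against the inventory:
  'load' -> root (morpheme 1)
  'ous' -> suffix (morpheme 2)
Total morphemes: 2

2


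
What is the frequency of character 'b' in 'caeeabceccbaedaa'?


Scanning 'caeeabceccbaedaa' for 'b':
  Position 5: 'b' -> MATCH (count: 1)
  Position 10: 'b' -> MATCH (count: 2)
Total occurrences of 'b': 2

2


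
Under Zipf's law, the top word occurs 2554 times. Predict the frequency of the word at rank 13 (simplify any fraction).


Zipf's law: freq(rank) = f1 / rank
f1 = 2554, rank = 13
freq = 2554 / 13
GCD(2554, 13) = 1
Simplified: 2554/13

2554/13


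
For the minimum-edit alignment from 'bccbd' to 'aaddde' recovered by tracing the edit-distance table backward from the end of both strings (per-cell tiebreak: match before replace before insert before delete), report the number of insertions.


Edit distance = 5. Backtracking from cell (5, 6) with preference match > replace > insert > delete,
then listing the resulting alignment 'bccbd' -> 'aaddde' left to right:
  Step 1: replace b->a
  Step 2: replace c->a
  Step 3: replace c->d
  Step 4: replace b->d
  Step 5: keep 'd'
  Step 6: insert 'e' [insertion #1]
Total insertions: 1

1


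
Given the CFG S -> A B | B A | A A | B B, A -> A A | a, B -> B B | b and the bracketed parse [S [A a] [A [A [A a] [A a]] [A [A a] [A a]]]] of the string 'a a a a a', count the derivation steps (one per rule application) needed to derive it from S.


Every bracketed nonterminal node [X ...] in the tree is produced by exactly one rule application.
Reading the tree off as a leftmost derivation:
  Step 1: S  =>  A A   (applied S -> A A)
  Step 2: A A  =>  a A   (applied A -> a)
  Step 3: a A  =>  a A A   (applied A -> A A)
  Step 4: a A A  =>  a A A A   (applied A -> A A)
  Step 5: a A A A  =>  a a A A   (applied A -> a)
  Step 6: a a A A  =>  a a a A   (applied A -> a)
  Step 7: a a a A  =>  a a a A A   (applied A -> A A)
  Step 8: a a a A A  =>  a a a a A   (applied A -> a)
  Step 9: a a a a A  =>  a a a a a   (applied A -> a)
Final yield: a a a a a
Total rewrite steps: 9

9


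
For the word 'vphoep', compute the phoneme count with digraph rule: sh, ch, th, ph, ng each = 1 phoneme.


Parsing 'vphoep' greedily, digraphs first:
  'v' -> consonant phoneme (phonemes so far: 1)
  'ph' -> digraph (1 consonant phoneme) (phonemes so far: 2)
  'o' -> vowel phoneme (phonemes so far: 3)
  'e' -> vowel phoneme (phonemes so far: 4)
  'p' -> consonant phoneme (phonemes so far: 5)
Total phonemes: 5

5


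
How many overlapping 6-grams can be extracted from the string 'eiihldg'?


String 'eiihldg' has length L = 7.
Number of overlapping n-grams = L - n + 1
Substituting: 7 - 6 + 1 = 2

2


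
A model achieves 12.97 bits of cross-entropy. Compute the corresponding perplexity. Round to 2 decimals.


Perplexity formula: PP = 2^H
H = 12.97
PP = 2^12.97
Decompose: 2^12.97 = 2^12 * 2^0.97
2^12 = 4096, 2^0.97 ~ 1.9588406
PP ~ 4096 * 1.9588406 = 8023.4110976
Rounded to 2 decimals: 8023.41

8023.41


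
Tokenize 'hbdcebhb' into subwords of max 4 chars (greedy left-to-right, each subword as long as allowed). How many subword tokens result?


'hbdcebhb' has 8 characters.
Chunking with max size 4:
  Chunk 1: 'hbdc' (positions 0-3)
  Chunk 2: 'ebhb' (positions 4-7)
Total chunks: ceil(8 / 4) = 2

2


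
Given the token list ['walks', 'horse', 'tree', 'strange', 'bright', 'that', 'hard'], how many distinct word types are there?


Listing all tokens and tracking unique types:
  Token 1: 'walks' -> NEW (unique so far: 1)
  Token 2: 'horse' -> NEW (unique so far: 2)
  Token 3: 'tree' -> NEW (unique so far: 3)
  Token 4: 'strange' -> NEW (unique so far: 4)
  Token 5: 'bright' -> NEW (unique so far: 5)
  Token 6: 'that' -> NEW (unique so far: 6)
  Token 7: 'hard' -> NEW (unique so far: 7)
Unique types: ('bright', 'hard', 'horse', 'strange', 'that', 'tree', 'walks')
Vocabulary size: 7

7


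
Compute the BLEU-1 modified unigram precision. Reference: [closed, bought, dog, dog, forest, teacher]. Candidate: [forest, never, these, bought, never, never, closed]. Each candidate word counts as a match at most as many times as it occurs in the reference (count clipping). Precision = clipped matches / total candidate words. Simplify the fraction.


Reference word counts: {'bought': 1, 'closed': 1, 'dog': 2, 'forest': 1, 'teacher': 1}
Checking each candidate word (with clipping):
  'forest' -> in reference (ref count 1, used 1/1) -> match (matches: 1)
  'never' -> not in reference -> no match (matches: 1)
  'these' -> not in reference -> no match (matches: 1)
  'bought' -> in reference (ref count 1, used 1/1) -> match (matches: 2)
  'never' -> not in reference -> no match (matches: 2)
  'never' -> not in reference -> no match (matches: 2)
  'closed' -> in reference (ref count 1, used 1/1) -> match (matches: 3)
Clipped matches: 3, Candidate length: 7
Precision = 3/7

3/7


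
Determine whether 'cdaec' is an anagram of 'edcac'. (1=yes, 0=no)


Sort characters of 'cdaec': 'accde'
Sort characters of 'edcac': 'accde'
Sorted forms match -> they ARE anagrams
Result: 1

1


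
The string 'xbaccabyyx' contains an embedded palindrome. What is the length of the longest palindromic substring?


Scanning 'xbaccabyyx' for palindromic substrings.
Substring at positions 1-6: 'baccab'.
Check: reverse('baccab') = 'baccab' -> palindrome confirmed.
Neighbouring characters ('x' / 'y') break symmetry, so it cannot extend further.
No longer palindromic substring exists; longest length = 6

6
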